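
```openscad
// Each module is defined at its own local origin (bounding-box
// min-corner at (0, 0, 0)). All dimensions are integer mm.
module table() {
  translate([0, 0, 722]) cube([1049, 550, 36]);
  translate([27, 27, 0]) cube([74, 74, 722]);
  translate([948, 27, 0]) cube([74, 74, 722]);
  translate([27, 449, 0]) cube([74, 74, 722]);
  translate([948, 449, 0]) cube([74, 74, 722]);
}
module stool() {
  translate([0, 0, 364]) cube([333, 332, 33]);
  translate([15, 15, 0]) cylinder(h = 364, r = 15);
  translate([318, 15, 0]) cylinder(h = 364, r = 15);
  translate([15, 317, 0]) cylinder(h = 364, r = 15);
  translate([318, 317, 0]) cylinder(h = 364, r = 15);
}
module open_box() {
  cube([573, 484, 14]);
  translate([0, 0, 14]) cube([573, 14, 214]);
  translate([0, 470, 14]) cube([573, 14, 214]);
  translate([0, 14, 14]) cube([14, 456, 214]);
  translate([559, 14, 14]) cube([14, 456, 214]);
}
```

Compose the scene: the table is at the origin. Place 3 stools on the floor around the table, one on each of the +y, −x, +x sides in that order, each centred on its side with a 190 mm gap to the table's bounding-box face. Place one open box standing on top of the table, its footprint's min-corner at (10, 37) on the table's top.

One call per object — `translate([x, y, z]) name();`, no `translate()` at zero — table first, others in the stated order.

table();
translate([358, 740, 0]) stool();
translate([-523, 109, 0]) stool();
translate([1239, 109, 0]) stool();
translate([10, 37, 758]) open_box();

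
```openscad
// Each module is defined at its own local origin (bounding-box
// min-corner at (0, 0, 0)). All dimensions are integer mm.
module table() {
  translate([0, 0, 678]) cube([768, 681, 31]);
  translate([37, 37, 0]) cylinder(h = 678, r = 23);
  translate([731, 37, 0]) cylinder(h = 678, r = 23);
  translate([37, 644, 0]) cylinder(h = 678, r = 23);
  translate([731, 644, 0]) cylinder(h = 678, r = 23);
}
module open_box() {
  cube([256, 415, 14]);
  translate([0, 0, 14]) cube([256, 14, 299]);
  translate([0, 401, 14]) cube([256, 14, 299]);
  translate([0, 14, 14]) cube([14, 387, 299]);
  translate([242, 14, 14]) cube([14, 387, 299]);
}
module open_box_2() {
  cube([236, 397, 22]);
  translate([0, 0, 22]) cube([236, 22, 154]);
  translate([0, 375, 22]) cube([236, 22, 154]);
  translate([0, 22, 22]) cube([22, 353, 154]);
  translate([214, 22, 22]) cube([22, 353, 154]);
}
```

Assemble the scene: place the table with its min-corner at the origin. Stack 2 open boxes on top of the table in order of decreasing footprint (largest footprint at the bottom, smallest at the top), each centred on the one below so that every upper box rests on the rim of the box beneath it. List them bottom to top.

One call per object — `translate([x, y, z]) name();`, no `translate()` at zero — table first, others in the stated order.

table();
translate([256, 133, 709]) open_box();
translate([266, 142, 1022]) open_box_2();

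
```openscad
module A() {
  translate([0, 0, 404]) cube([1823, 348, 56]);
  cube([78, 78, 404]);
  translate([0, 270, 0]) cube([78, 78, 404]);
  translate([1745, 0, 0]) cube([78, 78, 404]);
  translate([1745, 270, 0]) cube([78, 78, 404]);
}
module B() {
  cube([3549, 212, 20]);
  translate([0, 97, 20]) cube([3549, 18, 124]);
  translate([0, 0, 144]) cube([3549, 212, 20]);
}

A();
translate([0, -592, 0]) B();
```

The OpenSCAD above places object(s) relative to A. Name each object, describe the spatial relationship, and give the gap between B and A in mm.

A is a bench. B is an I-beam. The I-beam is on the floor beside the bench on its −y side. The gap between the I-beam and the bench is 380 mm.

The I-beam's nearest face is 380 mm from the bench's −y face.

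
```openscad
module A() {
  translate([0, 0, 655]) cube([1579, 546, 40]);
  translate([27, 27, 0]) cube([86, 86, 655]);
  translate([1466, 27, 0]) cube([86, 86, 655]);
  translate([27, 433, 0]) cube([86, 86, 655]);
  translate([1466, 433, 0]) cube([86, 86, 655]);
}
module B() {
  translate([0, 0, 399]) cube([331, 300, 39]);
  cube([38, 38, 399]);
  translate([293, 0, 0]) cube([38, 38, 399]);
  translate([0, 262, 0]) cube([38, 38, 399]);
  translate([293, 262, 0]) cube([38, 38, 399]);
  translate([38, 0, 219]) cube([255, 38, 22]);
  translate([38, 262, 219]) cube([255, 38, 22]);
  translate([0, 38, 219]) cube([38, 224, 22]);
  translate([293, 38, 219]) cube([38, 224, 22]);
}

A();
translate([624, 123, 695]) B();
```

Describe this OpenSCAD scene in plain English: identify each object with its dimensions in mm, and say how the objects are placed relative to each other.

A is a table with a 1579×546 mm rectangular top, 40 mm thick, top surface at z = 695 mm, supported by four 86×86 mm square legs, each inset 27 mm from the nearest pair of top edges, running from the floor.

B is a four-legged stool. The seat is 331×300 mm, 39 mm thick, top at z = 438 mm. It stands on four square legs, each 38×38 mm in cross-section, from z = 0 to the seat underside, each flush with a corner of the seat. Four stretchers, 38 mm wide and 22 mm tall, connect adjacent legs with their undersides at z = 219 mm, each running between the inner faces of the legs it joins and aligned with the legs' outer faces on the other axis.

The stool is on top of the table, centred.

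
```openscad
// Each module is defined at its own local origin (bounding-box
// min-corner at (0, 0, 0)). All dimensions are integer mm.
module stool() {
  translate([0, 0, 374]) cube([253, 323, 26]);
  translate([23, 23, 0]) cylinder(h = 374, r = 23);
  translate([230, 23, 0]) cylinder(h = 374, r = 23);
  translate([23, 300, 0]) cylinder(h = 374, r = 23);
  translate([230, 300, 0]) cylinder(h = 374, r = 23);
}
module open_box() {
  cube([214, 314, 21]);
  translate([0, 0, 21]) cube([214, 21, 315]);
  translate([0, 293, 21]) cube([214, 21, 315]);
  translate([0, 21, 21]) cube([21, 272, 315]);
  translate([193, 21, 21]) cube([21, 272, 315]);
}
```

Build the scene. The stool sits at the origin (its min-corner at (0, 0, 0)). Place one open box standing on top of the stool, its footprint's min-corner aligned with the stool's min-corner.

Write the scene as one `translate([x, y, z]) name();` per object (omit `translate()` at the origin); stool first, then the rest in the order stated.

stool();
translate([0, 0, 400]) open_box();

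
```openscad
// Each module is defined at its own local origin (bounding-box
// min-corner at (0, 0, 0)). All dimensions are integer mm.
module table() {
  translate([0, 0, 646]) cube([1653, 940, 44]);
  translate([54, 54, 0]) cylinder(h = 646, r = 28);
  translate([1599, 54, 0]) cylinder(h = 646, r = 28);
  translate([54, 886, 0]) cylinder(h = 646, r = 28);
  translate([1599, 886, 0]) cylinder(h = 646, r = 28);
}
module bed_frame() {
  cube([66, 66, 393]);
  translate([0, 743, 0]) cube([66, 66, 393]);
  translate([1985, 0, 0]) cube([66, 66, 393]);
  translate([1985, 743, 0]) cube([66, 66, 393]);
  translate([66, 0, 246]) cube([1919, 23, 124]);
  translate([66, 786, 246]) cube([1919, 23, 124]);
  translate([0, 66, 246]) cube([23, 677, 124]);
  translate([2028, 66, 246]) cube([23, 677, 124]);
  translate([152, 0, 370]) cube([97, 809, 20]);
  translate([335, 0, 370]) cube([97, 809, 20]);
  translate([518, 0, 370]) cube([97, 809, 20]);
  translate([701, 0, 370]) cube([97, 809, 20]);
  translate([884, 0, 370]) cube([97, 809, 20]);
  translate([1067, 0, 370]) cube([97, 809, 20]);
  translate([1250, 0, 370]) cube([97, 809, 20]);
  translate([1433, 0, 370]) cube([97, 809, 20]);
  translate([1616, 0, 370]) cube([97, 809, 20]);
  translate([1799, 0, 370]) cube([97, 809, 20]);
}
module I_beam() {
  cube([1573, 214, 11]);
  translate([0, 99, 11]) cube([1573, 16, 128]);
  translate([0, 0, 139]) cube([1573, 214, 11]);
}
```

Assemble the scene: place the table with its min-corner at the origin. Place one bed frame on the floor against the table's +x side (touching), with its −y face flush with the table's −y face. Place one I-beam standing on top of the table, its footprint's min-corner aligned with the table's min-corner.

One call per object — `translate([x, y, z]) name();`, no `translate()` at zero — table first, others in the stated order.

table();
translate([1653, 0, 0]) bed_frame();
translate([0, 0, 690]) I_beam();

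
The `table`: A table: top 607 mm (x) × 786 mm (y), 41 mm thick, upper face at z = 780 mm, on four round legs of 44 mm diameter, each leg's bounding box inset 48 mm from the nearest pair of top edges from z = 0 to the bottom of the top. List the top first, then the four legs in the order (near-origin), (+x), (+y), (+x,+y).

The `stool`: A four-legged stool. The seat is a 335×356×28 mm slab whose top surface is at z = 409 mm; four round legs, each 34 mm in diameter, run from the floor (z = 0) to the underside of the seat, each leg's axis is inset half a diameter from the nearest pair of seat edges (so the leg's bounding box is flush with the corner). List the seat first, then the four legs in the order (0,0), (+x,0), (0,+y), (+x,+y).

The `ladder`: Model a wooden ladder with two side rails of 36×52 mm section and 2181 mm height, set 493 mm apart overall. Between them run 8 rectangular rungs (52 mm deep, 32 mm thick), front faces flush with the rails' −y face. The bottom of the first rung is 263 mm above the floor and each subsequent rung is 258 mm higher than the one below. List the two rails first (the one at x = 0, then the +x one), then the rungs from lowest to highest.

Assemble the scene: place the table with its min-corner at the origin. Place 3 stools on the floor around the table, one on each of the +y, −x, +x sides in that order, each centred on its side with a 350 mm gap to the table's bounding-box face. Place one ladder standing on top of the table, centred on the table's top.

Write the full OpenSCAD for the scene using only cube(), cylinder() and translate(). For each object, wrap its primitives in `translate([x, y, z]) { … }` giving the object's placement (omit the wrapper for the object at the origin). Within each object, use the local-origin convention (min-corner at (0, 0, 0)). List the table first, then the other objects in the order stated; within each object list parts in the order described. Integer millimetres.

translate([0, 0, 739]) cube([607, 786, 41]);
translate([70, 70, 0]) cylinder(h = 739, r = 22);
translate([537, 70, 0]) cylinder(h = 739, r = 22);
translate([70, 716, 0]) cylinder(h = 739, r = 22);
translate([537, 716, 0]) cylinder(h = 739, r = 22);
translate([136, 1136, 0]) {
  translate([0, 0, 381]) cube([335, 356, 28]);
  translate([17, 17, 0]) cylinder(h = 381, r = 17);
  translate([318, 17, 0]) cylinder(h = 381, r = 17);
  translate([17, 339, 0]) cylinder(h = 381, r = 17);
  translate([318, 339, 0]) cylinder(h = 381, r = 17);
}
translate([-685, 215, 0]) {
  translate([0, 0, 381]) cube([335, 356, 28]);
  translate([17, 17, 0]) cylinder(h = 381, r = 17);
  translate([318, 17, 0]) cylinder(h = 381, r = 17);
  translate([17, 339, 0]) cylinder(h = 381, r = 17);
  translate([318, 339, 0]) cylinder(h = 381, r = 17);
}
translate([957, 215, 0]) {
  translate([0, 0, 381]) cube([335, 356, 28]);
  translate([17, 17, 0]) cylinder(h = 381, r = 17);
  translate([318, 17, 0]) cylinder(h = 381, r = 17);
  translate([17, 339, 0]) cylinder(h = 381, r = 17);
  translate([318, 339, 0]) cylinder(h = 381, r = 17);
}
translate([57, 367, 780]) {
  cube([36, 52, 2181]);
  translate([457, 0, 0]) cube([36, 52, 2181]);
  translate([36, 0, 263]) cube([421, 52, 32]);
  translate([36, 0, 521]) cube([421, 52, 32]);
  translate([36, 0, 779]) cube([421, 52, 32]);
  translate([36, 0, 1037]) cube([421, 52, 32]);
  translate([36, 0, 1295]) cube([421, 52, 32]);
  translate([36, 0, 1553]) cube([421, 52, 32]);
  translate([36, 0, 1811]) cube([421, 52, 32]);
  translate([36, 0, 2069]) cube([421, 52, 32]);
}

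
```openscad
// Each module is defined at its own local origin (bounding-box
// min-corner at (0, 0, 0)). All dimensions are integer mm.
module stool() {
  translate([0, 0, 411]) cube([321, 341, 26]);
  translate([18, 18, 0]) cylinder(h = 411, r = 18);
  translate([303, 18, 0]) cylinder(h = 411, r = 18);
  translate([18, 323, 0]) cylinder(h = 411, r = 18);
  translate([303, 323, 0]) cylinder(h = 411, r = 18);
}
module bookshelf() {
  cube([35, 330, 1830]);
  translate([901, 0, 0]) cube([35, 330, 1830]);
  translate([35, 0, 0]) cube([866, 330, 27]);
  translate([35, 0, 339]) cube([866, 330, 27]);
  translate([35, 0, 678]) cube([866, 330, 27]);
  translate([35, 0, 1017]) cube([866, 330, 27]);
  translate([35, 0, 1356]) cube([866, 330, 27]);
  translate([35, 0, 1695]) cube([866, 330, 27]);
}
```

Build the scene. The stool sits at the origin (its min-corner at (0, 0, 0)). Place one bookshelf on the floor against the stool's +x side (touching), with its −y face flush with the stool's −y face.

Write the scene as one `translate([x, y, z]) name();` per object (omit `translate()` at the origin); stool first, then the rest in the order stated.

stool();
translate([321, 0, 0]) bookshelf();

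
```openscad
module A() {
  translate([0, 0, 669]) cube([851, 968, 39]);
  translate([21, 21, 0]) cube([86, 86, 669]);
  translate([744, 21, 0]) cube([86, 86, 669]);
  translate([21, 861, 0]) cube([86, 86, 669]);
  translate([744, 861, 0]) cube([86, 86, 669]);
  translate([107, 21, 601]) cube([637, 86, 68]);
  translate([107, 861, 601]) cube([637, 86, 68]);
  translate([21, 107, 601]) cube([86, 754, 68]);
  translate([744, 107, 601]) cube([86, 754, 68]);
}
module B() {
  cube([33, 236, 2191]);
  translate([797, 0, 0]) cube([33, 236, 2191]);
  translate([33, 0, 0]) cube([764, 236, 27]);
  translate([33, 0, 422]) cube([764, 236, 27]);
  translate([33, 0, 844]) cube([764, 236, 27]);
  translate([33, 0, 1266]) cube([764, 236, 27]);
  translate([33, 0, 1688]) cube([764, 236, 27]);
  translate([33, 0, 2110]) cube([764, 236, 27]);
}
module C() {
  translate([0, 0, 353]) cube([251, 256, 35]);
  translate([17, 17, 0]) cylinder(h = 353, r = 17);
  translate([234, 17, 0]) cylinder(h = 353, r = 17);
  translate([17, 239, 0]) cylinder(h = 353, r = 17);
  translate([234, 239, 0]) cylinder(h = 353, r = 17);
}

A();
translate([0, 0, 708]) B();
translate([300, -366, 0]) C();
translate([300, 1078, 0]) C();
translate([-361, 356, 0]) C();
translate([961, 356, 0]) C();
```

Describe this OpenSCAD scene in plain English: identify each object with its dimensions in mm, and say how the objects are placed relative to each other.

A is a rectangular dining table. The top is 851×968×39 mm with its upper surface at z = 708 mm. It stands on four 86×86 mm square legs, each inset 21 mm from the nearest pair of top edges, running from the floor to the underside of the top. Four apron rails, 86 mm thick and 68 mm tall, run between adjacent legs with their top edges flush with the underside of the top and their outer faces flush with the legs' outer faces.

B is a bookshelf 830 mm wide overall, 236 mm deep and 2191 mm tall. The two sides are 33 mm thick vertical panels. 6 horizontal shelves of 27 mm thickness span between the inner faces of the sides; the lowest shelf sits on the floor and shelves are stacked with a clear vertical gap of 395 mm between each pair.

C is a four-legged stool. The seat is a 251×256×35 mm slab whose top surface is at z = 388 mm; four round legs, each 34 mm in diameter, run from the floor (z = 0) to the underside of the seat, each leg's axis is inset half a diameter from the nearest pair of seat edges (so the leg's bounding box is flush with the corner).

The bookshelf is on top of the table. Four stools sit around the table at the −y, +y, −x, +x sides.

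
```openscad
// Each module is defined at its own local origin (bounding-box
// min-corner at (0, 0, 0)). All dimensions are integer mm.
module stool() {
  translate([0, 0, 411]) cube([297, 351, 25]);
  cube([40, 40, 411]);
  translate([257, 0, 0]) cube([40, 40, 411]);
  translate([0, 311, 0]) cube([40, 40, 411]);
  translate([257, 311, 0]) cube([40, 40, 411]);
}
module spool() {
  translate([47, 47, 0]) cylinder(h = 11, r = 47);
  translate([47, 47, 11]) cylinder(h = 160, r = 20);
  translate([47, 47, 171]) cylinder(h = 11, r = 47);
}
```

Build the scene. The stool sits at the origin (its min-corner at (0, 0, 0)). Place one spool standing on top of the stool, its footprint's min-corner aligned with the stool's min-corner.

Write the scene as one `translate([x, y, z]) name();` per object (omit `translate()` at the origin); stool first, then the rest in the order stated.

stool();
translate([0, 0, 436]) spool();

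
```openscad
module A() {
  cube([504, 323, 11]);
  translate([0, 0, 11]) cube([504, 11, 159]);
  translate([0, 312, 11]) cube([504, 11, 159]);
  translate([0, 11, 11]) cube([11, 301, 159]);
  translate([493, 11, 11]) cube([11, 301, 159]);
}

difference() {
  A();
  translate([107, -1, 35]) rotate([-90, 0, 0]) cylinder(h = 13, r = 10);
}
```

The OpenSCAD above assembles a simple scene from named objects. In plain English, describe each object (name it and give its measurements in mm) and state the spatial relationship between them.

A is an open-topped rectangular box: outside dimensions 504×323×170 mm, with a uniform wall and base thickness of 11 mm. The base is a full 504×323 slab on the floor; four walls sit on top of the base. The front and back walls (the −y and +y sides) span the full width; the two side walls fit between them.

The open box has a circular hole of radius 10 mm through its front wall, centred at (x = 107, z = 35).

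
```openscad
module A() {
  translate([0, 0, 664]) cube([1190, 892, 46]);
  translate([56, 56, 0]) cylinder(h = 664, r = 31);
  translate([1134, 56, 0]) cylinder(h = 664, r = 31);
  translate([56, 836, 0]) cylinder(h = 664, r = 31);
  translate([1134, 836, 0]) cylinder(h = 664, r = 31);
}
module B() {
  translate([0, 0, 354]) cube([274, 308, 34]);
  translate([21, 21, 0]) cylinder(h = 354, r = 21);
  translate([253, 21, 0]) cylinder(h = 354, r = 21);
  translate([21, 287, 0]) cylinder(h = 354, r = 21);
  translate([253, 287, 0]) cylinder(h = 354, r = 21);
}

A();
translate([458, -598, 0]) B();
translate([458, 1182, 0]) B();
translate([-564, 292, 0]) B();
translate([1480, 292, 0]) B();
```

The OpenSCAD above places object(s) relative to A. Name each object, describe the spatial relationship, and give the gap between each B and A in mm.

Each stool's nearest face is 290 mm from the table's bounding box.

A is a table. B is a stool. Four stools sit around the table at the −y, +y, −x, +x sides. The gap between each stool and the table is 290 mm.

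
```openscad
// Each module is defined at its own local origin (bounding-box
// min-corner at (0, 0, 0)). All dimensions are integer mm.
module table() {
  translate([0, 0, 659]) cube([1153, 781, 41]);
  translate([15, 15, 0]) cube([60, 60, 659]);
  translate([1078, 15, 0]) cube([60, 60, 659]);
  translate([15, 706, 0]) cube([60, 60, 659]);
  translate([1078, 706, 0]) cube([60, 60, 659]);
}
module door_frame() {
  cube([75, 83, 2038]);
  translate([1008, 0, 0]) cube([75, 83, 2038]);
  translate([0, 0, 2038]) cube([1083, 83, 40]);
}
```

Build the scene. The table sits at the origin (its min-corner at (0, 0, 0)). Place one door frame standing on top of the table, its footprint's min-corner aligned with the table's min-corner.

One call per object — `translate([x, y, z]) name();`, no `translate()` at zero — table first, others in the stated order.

table();
translate([0, 0, 700]) door_frame();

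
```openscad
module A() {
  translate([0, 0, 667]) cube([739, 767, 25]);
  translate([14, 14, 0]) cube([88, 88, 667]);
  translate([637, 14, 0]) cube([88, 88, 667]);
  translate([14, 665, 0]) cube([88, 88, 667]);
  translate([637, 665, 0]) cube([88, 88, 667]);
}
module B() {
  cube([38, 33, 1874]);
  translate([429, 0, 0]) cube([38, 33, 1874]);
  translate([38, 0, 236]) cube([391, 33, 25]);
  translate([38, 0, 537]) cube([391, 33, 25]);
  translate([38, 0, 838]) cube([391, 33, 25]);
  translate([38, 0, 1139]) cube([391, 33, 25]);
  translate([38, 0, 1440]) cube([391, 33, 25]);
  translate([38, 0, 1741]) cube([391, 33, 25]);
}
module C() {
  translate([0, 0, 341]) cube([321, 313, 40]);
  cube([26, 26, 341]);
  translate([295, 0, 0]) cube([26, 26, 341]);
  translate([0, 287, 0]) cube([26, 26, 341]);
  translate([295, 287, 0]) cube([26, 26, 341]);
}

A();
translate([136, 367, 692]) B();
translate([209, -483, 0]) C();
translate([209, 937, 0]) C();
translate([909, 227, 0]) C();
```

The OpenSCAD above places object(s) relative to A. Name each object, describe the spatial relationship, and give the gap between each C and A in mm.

A is a table. B is a ladder. C is a stool. The ladder is on top of the table, centred. Three stools sit around the table at the −y, +y, +x sides. The gap between each stool and the table is 170 mm.

Each stool's nearest face is 170 mm from the table's bounding box.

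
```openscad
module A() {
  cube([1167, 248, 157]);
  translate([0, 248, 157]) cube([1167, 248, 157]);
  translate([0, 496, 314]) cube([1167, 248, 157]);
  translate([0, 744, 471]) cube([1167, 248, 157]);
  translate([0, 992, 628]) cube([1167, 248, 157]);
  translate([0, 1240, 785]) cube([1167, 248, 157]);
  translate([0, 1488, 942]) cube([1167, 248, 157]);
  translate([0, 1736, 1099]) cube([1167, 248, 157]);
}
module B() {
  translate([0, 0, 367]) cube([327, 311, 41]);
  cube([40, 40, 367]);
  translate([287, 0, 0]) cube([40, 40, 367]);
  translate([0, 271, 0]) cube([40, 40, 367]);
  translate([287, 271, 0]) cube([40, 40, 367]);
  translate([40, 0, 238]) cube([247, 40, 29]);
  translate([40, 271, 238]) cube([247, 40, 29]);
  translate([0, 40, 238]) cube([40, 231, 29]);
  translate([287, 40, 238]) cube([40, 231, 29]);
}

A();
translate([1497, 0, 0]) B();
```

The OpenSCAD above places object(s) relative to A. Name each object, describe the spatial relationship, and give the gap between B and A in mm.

The stool's nearest face is 330 mm from the staircase's +x face.

A is a staircase. B is a stool. The stool is on the floor beside the staircase on its +x side. The gap between the stool and the staircase is 330 mm.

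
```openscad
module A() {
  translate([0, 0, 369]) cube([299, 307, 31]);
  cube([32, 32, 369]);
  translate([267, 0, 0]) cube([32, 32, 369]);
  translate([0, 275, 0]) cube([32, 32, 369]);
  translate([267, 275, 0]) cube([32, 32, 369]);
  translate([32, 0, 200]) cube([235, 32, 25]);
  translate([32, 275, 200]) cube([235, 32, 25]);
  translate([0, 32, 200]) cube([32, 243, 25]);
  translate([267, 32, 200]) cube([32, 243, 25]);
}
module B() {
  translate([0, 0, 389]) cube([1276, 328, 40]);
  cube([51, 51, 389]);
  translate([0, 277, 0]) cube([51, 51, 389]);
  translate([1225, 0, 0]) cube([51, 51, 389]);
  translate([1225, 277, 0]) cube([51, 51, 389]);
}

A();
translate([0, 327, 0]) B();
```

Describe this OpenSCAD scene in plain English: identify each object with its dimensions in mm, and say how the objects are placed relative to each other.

A is a four-legged stool. The seat is a 299×307×31 mm slab whose top surface is at z = 400 mm; four square legs, each 32×32 mm in cross-section, run from the floor (z = 0) to the underside of the seat, each flush with a corner of the seat. Four stretchers, 32 mm wide and 25 mm tall, connect adjacent legs with their undersides at z = 200 mm, each running between the inner faces of the legs it joins and aligned with the legs' outer faces on the other axis.

B is a bench: a 1276×328 mm seat slab, 40 mm thick, top at z = 429 mm, on four 51×51 mm square legs flush with the seat corners and standing on z = 0.

The bench is on the floor beside the stool on its +y side.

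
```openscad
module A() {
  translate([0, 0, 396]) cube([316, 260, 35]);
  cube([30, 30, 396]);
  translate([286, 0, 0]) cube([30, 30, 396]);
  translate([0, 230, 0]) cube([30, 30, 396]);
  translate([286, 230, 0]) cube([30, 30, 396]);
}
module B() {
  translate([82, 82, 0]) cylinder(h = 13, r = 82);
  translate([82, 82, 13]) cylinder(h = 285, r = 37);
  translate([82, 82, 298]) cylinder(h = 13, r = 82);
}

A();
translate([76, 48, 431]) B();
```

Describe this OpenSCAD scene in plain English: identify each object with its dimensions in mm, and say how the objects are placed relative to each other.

A is a four-legged stool. The seat is a 316×260×35 mm slab whose top surface is at z = 431 mm; four square legs, each 30×30 mm in cross-section, run from the floor (z = 0) to the underside of the seat, each flush with a corner of the seat.

B is a spool: two coaxial disc flanges of radius 82 mm and thickness 13 mm, joined by a core cylinder of radius 37 mm and height 285 mm. The lower flange rests on z = 0 and the three cylinders share a vertical axis.

The spool is on top of the stool, centred.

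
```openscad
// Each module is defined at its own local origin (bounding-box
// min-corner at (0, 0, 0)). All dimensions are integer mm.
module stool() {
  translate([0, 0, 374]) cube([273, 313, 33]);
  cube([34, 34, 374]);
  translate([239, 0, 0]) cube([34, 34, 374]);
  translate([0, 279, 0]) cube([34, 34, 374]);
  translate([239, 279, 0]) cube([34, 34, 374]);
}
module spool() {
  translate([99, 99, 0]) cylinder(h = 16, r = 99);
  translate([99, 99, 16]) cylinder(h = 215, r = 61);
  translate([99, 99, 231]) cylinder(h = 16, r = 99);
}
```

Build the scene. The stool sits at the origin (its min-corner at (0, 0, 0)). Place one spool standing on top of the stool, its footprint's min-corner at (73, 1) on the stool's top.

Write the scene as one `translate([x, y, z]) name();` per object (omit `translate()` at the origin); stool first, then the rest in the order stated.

stool();
translate([73, 1, 407]) spool();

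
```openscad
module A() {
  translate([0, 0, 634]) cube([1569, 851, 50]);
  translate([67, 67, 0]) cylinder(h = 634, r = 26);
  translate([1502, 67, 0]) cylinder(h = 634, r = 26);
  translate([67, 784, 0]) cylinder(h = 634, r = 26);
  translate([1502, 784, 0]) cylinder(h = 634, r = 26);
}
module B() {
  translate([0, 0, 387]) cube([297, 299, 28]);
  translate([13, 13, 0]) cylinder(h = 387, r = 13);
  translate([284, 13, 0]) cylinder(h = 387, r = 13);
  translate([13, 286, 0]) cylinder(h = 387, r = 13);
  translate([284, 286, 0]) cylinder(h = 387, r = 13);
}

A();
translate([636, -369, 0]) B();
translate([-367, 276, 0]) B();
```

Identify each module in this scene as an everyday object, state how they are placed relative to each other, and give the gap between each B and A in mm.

A is a table. B is a stool. Two stools sit around the table at the −y, −x sides. The gap between each stool and the table is 70 mm.

Each stool's nearest face is 70 mm from the table's bounding box.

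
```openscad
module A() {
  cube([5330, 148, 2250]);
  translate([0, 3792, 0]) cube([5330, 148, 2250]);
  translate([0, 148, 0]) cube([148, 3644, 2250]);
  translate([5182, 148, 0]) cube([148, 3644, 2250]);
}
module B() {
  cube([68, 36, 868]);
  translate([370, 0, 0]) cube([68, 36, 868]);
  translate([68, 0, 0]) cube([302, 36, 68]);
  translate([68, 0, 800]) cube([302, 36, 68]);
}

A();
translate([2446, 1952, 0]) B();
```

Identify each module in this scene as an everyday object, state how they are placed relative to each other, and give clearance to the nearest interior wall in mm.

A is a house frame. B is a picture frame. The picture frame sits inside the house frame, centred. The clearance to the nearest interior wall is 1804 mm.

Clearances: x = 2298, y = 1804; minimum 1804 mm.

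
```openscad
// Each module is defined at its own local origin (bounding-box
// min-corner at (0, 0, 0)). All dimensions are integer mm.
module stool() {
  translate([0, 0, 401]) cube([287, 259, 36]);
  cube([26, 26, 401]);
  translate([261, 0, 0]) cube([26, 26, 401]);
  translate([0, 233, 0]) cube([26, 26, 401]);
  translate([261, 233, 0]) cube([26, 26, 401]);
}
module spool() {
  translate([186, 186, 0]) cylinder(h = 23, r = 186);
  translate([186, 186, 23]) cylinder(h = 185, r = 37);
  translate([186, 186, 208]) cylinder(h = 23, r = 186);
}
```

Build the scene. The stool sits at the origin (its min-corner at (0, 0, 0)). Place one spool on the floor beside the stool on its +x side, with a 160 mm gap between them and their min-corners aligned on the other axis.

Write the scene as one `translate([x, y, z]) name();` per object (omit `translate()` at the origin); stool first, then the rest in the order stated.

stool();
translate([447, 0, 0]) spool();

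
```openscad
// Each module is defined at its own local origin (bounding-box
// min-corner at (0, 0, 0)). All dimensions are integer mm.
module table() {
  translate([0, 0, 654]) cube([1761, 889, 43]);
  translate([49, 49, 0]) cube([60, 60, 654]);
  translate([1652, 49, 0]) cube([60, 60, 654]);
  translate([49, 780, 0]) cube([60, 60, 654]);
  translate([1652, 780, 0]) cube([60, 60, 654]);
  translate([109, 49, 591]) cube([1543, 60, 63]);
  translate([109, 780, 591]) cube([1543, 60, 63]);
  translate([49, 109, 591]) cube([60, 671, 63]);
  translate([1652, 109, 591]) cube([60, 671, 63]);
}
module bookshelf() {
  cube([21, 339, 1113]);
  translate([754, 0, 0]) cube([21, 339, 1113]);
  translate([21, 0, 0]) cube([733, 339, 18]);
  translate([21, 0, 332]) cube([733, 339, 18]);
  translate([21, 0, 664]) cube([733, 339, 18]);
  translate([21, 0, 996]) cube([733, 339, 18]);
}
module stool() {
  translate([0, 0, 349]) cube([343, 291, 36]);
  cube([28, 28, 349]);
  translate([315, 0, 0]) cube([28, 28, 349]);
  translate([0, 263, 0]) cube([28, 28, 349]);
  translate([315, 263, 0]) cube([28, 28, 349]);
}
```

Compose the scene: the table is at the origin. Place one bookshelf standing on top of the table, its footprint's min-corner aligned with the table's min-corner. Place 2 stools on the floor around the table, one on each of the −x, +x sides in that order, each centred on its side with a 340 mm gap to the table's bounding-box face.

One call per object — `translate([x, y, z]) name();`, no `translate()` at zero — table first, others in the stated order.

table();
translate([0, 0, 697]) bookshelf();
translate([-683, 299, 0]) stool();
translate([2101, 299, 0]) stool();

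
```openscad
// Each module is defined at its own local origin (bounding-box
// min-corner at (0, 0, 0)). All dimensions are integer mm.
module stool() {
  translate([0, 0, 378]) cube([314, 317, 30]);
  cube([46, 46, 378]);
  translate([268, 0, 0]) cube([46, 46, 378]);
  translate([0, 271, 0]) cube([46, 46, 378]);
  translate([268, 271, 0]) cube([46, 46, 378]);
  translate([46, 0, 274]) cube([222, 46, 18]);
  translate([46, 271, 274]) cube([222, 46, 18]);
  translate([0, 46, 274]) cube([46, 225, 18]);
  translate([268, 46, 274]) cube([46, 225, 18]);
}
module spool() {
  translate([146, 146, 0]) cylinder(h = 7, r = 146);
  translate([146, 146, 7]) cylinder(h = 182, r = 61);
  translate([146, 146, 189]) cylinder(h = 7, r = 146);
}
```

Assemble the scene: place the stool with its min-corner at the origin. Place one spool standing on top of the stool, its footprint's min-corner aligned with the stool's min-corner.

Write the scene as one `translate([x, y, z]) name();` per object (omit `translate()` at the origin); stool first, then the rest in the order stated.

stool();
translate([0, 0, 408]) spool();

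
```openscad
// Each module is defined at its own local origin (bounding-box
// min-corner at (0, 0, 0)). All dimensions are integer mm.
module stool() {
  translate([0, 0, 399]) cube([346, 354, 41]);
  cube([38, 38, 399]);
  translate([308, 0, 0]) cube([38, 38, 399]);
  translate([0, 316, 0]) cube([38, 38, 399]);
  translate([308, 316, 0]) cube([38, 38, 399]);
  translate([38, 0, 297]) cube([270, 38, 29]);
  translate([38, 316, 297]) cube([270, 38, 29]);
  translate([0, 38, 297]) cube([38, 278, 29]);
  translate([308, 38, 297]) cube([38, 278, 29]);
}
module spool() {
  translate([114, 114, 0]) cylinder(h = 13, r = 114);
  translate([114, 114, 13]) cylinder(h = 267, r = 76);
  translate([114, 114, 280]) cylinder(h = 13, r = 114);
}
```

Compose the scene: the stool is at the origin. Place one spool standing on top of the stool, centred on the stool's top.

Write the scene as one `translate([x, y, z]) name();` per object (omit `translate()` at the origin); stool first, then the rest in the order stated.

stool();
translate([59, 63, 440]) spool();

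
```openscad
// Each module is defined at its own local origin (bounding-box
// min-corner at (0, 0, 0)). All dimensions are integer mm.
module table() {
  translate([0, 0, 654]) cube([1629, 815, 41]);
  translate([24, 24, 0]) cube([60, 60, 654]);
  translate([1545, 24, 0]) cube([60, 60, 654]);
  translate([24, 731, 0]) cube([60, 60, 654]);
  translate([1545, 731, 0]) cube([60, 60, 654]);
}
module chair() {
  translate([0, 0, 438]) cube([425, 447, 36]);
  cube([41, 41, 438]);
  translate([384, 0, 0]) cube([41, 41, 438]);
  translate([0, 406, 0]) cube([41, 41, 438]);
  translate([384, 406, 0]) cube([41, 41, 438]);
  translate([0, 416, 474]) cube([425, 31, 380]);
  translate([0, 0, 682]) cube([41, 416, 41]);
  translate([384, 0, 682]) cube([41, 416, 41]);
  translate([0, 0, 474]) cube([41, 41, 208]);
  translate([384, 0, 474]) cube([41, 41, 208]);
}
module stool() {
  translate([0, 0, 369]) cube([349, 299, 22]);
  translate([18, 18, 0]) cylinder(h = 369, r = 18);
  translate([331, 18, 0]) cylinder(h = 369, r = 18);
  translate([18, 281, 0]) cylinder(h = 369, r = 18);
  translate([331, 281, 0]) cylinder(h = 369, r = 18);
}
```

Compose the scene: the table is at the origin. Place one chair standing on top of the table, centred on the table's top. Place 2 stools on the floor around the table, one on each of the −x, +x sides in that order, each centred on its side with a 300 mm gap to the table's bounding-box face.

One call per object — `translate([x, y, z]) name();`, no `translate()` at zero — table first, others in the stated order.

table();
translate([602, 184, 695]) chair();
translate([-649, 258, 0]) stool();
translate([1929, 258, 0]) stool();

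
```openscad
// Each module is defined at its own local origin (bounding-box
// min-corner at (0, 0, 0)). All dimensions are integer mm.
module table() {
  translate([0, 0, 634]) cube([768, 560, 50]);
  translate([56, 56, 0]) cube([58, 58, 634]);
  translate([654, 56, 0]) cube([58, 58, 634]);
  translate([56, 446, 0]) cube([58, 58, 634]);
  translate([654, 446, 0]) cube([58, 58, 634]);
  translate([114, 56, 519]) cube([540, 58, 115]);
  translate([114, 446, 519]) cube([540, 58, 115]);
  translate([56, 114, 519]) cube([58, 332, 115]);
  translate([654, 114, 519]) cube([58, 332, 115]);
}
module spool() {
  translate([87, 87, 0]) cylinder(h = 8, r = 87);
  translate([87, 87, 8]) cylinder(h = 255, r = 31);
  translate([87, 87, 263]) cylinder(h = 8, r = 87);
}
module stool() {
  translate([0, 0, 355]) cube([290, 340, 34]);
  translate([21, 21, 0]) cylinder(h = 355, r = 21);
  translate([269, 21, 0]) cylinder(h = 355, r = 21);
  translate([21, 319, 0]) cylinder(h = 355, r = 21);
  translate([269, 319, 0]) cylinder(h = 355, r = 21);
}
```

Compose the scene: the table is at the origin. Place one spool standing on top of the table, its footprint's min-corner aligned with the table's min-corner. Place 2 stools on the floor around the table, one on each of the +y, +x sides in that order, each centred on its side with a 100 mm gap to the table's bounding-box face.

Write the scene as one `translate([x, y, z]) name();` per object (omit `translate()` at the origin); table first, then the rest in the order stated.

table();
translate([0, 0, 684]) spool();
translate([239, 660, 0]) stool();
translate([868, 110, 0]) stool();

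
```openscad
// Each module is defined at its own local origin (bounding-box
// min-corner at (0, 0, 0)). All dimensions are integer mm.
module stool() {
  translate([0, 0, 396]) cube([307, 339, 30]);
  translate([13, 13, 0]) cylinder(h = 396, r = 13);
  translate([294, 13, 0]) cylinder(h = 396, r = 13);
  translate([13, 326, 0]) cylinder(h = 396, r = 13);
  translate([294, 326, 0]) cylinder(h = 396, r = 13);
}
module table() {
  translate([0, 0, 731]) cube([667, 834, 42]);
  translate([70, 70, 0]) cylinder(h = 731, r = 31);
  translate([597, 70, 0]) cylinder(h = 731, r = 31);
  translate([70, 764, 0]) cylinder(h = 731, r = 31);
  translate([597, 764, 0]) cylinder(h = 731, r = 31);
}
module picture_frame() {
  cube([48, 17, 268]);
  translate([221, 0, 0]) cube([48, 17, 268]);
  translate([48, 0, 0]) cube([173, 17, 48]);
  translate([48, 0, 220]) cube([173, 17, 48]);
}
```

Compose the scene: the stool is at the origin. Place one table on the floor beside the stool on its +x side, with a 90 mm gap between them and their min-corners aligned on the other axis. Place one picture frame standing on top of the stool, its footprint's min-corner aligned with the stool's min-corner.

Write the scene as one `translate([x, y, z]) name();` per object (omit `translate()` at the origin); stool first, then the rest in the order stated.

stool();
translate([397, 0, 0]) table();
translate([0, 0, 426]) picture_frame();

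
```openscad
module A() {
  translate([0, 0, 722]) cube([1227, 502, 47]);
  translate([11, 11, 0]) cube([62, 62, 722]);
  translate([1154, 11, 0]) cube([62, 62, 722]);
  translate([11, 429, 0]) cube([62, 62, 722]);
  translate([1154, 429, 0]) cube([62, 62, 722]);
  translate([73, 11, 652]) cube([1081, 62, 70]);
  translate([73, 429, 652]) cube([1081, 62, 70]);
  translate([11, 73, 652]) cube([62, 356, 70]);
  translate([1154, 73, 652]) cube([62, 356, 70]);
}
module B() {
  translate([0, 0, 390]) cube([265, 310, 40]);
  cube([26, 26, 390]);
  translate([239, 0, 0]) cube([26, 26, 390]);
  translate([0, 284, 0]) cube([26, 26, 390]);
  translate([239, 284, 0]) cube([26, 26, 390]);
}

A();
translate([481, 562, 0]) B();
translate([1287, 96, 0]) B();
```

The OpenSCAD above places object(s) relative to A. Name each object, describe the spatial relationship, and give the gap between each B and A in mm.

Each stool's nearest face is 60 mm from the table's bounding box.

A is a table. B is a stool. Two stools sit around the table at the +y, +x sides. The gap between each stool and the table is 60 mm.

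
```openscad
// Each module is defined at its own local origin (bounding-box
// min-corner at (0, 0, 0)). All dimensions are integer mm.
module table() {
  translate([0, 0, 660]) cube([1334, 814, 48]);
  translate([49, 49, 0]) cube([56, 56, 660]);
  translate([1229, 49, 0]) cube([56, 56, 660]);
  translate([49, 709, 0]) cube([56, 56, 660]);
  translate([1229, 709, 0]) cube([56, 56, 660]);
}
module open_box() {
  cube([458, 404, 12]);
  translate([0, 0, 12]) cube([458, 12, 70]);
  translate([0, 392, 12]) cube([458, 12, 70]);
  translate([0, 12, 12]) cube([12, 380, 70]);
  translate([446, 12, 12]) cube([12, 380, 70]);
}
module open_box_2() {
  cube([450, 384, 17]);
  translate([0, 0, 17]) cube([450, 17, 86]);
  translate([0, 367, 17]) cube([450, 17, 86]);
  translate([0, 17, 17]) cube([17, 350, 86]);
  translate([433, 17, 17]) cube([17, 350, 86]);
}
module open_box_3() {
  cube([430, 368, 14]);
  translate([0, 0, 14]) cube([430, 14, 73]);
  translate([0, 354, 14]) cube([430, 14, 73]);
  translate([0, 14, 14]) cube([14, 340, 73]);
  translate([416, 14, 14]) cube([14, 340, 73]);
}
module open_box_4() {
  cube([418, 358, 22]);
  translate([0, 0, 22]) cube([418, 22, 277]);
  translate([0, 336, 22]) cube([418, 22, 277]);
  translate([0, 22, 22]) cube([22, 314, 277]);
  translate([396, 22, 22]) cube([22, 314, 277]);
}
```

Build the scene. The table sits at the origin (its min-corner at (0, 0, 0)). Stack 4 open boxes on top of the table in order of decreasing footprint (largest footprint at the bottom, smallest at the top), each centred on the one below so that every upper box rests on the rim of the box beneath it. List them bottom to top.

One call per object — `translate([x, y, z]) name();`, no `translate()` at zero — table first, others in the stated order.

table();
translate([438, 205, 708]) open_box();
translate([442, 215, 790]) open_box_2();
translate([452, 223, 893]) open_box_3();
translate([458, 228, 980]) open_box_4();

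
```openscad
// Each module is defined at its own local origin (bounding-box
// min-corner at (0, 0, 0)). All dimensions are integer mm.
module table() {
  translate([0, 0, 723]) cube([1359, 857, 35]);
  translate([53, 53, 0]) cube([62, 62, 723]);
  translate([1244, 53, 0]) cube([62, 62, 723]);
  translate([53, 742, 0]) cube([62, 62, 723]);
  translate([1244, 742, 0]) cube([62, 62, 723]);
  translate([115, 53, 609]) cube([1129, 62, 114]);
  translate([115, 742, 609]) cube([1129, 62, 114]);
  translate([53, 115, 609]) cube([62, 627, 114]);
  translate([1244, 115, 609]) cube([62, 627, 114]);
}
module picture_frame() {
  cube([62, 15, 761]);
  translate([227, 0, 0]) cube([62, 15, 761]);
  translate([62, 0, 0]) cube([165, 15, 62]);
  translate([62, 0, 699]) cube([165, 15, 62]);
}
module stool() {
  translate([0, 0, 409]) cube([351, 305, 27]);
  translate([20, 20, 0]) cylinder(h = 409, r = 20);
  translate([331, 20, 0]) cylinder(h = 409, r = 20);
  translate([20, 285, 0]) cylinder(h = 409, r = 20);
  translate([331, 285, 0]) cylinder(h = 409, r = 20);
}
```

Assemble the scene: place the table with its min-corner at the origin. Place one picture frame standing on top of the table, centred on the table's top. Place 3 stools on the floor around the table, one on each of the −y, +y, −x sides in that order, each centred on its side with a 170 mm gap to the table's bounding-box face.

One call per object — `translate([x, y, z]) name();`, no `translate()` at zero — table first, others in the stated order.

table();
translate([535, 421, 758]) picture_frame();
translate([504, -475, 0]) stool();
translate([504, 1027, 0]) stool();
translate([-521, 276, 0]) stool();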